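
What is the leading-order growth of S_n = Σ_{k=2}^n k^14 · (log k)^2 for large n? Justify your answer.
S_n ~ n^15 · (log n)^2 / 15

By integral comparison, S_n = ∫_1^n x^14 · (log x)^2 dx + O(n^14 · (log n)^2). For the integral, the leading term of ∫_1^n x^14 (log x)^2 dx is n^15/15 · (log n)^2 (by repeated integration by parts; each step lowers the log-exponent and produces a relatively O(1/log n) correction). Hence S_n ~ n^15 · (log n)^2 / 15.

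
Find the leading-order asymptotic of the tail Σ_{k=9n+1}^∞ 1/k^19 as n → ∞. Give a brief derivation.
Σ_{k>9n} 1/k^19 ~ 1/(18 · (9n)^18)

Compare to the integral: ∫_{9n}^∞ x^(−19) dx = [−x^(−18)/18]_{9n}^∞ = 1/((19−1)·(9n)^18). Euler-Maclaurin then gives
  Σ_{k>9n} 1/k^19 = ∫_{9n}^∞ dx/x^19 − 1/(2·(9n)^19) + O(1/(9n)^20).
(Equivalently this is ζ(19) − Σ_{k≤9n} 1/k^19.)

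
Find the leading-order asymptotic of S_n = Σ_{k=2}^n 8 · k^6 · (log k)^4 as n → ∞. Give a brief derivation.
S_n ~ 8 · n^7 · (log n)^4 / 7

By integral comparison, S_n = ∫_1^n 8 · x^6 · (log x)^4 dx + O(n^6 · (log n)^4). For the integral, the leading term of ∫_1^n x^6 (log x)^4 dx is n^7/7 · (log n)^4 (by repeated integration by parts; each step lowers the log-exponent and produces a relatively O(1/log n) correction). Hence S_n ~ 8 · n^7 · (log n)^4 / 7.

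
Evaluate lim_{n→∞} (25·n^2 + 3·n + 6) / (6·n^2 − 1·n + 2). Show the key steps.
lim = 25/6

For large n the leading n^2 terms dominate both numerator and denominator. Dividing top and bottom by n^2, every other term tends to 0, leaving 25/6.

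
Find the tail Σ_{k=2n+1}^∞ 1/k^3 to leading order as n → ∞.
Σ_{k>2n} 1/k^3 ~ 1/(2 · (2n)^2)

Compare to the integral: ∫_{2n}^∞ x^(−3) dx = [−x^(−2)/2]_{2n}^∞ = 1/((3−1)·(2n)^2). Euler-Maclaurin then gives
  Σ_{k>2n} 1/k^3 = ∫_{2n}^∞ dx/x^3 − 1/(2·(2n)^3) + O(1/(2n)^4).
(Equivalently this is ζ(3) − Σ_{k≤2n} 1/k^3.)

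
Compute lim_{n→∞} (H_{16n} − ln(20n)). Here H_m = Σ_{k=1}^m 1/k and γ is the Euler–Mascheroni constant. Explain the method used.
lim = ln(4/5) + γ

By Euler-Maclaurin, H_m = ln m + γ + O(1/m). So
  H_{16n} − ln(20n) = ln(16n) + γ − ln(20n) + O(1/n)
                       = ln(16/20) + γ + O(1/n).
Hence the limit is ln(16/20) + γ (= ln(4/5)).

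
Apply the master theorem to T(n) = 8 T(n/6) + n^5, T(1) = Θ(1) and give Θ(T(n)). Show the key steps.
T(n) = Θ(n^5)

log_6 8 ≈ 1.161. f(n) = n^5 dominates n^(log_6 8) since 5 > 1.161, and the regularity condition a·f(n/b) = 8·(n/6)^5 = (8/7776)·n^5 ≤ c·f(n) holds with c = 8/7776 ≈ 0.00103 < 1. So this is Case 3: T(n) = Θ(f(n)) = Θ(n^5).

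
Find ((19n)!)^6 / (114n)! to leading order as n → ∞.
((19n)!)^6/(114n)! ~ ((2π·19n)^(5/2) / sqrt(6)) · 6^(−6·19n)  →  0

Write N = 19n. Stirling: N! ~ sqrt(2π N)(N/e)^N and (6N)! ~ sqrt(2π·6N)·(6N/e)^(6N).
  (N!)^6/(6N)! ~ (2π N)^(6/2) (N/e)^(6N) / [sqrt(2π·6N) (6N/e)^(6N)]
     = (2π N)^(6/2) / sqrt(2π·6N) · (N/(6N))^(6N)
     = (2π N)^((6−1)/2) / sqrt(6) · 6^(−6N).
Since 6^6 > 1, the factor 6^(−6N) decays exponentially, so the ratio → 0. Substituting N = 19n gives the stated form.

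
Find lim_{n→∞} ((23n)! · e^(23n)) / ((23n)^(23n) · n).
lim = 0

Stirling: (23n)! ~ sqrt(2π·23n) · (23n/e)^(23n). Hence
  (23n)! · e^(23n) / (23n)^(23n) ~ sqrt(2π·23n).
Dividing by n: sqrt(2π·23n) / n = sqrt(2π·23) · n^((1−2)/2), so the expression behaves like sqrt(2π·23) · n^((1−2)/2) → 0.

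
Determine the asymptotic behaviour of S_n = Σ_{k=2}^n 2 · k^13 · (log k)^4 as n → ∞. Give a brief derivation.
S_n ~ n^14 · (log n)^4 / 7

By integral comparison, S_n = ∫_1^n 2 · x^13 · (log x)^4 dx + O(n^13 · (log n)^4). For the integral, the leading term of ∫_1^n x^13 (log x)^4 dx is n^14/14 · (log n)^4 (by repeated integration by parts; each step lowers the log-exponent and produces a relatively O(1/log n) correction). Hence S_n ~ n^14 · (log n)^4 / 7.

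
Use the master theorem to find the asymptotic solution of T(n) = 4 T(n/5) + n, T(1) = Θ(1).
T(n) = Θ(n)

log_5 4 ≈ 0.861. f(n) = n dominates n^(log_5 4) since 1 > 0.861, and the regularity condition a·f(n/b) = 4·(n/5)^1 = (4/5)·n ≤ c·f(n) holds with c = 4/5 ≈ 0.8 < 1. So this is Case 3: T(n) = Θ(f(n)) = Θ(n).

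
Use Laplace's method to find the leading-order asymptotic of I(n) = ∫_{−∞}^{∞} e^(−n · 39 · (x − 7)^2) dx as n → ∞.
I(n) = sqrt(π/(39n))

Here φ(x) = 39 · (x − 7)^2 has its unique minimum at x* = 7 with φ(x*) = 0 and φ''(x*) = 78. Laplace's method gives
  I(n) ~ e^(−n φ(x*)) · sqrt(2π / (n · φ''(x*))) = sqrt(2π / (78n)) = sqrt(π/(39n)).
This is exact: substituting u = (x − 7)·sqrt(39n) gives I(n) = (1/sqrt(39n)) ∫_{−∞}^{∞} e^(−u^2) du = sqrt(π/(39n)).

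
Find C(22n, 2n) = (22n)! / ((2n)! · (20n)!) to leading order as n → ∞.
C(22n, 2n) ~ (285311670611/10000000000)^(2n) · sqrt(11/(20π·2n))

Write N = 2n. Apply Stirling to each factorial:
  (11N)! ~ sqrt(2π·11N) · (11N/e)^(11N),
  N! ~ sqrt(2π N) · (N/e)^N,
  (10N)! ~ sqrt(2π·10N) · (10N/e)^(10N).
The exponential factors combine to (11N)^(11N) / (N^N · (10N)^(10N)) = 11^(11N)/10^(10N) = (11^11/10^10)^N = (285311670611/10000000000)^N.
The square-root prefactors combine to sqrt(2π·11N) / (sqrt(2π N)·sqrt(2π·10N)) = sqrt(11 / (2π·10·N)) = sqrt(11/(20π·2n)).
Substituting N = 2n: C(22n, 2n) ~ (285311670611/10000000000)^(2n) · sqrt(11/(20π·2n)).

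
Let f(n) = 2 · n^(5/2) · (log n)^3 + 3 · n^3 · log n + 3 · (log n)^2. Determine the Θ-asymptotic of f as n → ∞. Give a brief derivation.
f(n) ∈ Θ(n^3 · log n)

Compare the terms by growth order. For large n, n^a · (log n)^b dominates n^a' · (log n)^b' iff a > a', or (a = a' and b > b'). Ranking the 3 terms shows the dominant one is 3 · n^3 · log n. Hence f(n) ∈ Θ(n^3 · log n).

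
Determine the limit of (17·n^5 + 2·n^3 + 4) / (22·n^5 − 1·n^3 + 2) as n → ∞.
lim = 17/22

For large n the leading n^5 terms dominate both numerator and denominator. Dividing top and bottom by n^5, every other term tends to 0, leaving 17/22.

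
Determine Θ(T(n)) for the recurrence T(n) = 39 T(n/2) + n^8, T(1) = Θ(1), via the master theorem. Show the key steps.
T(n) = Θ(n^8)

log_2 39 ≈ 5.285. f(n) = n^8 dominates n^(log_2 39) since 8 > 5.285, and the regularity condition a·f(n/b) = 39·(n/2)^8 = (39/256)·n^8 ≤ c·f(n) holds with c = 39/256 ≈ 0.152 < 1. So this is Case 3: T(n) = Θ(f(n)) = Θ(n^8).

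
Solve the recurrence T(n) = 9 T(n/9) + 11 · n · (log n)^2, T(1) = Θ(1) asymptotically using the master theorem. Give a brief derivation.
T(n) = Θ(n · (log n)^3)

Here log_9 9 = 1 and f(n) = 11 · n · (log n)^2 = Θ(n^(log_9 9) · (log n)^2). This is the extended Case 2 of the master theorem (f matches the critical exponent up to log factors), giving T(n) = Θ(n^(log_9 9) · (log n)^(2+1)) = Θ(n · (log n)^3).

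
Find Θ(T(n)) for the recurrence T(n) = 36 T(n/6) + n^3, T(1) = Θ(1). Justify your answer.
T(n) = Θ(n^3)

log_6 36 ≈ 2.000. f(n) = n^3 dominates n^(log_6 36) since 3 > 2.000, and the regularity condition a·f(n/b) = 36·(n/6)^3 = (36/216)·n^3 ≤ c·f(n) holds with c = 36/216 ≈ 0.167 < 1. So this is Case 3: T(n) = Θ(f(n)) = Θ(n^3).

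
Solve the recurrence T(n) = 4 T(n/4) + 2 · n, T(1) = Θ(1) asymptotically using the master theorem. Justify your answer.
T(n) = Θ(n log n)

log_4 4 = 1, and f(n) = 2 · n = Θ(n^(log_4 4)). This is Case 2 of the master theorem: T(n) = Θ(f(n) · log n) = Θ(n log n).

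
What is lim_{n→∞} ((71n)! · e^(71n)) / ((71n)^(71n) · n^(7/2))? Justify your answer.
lim = 0

Stirling: (71n)! ~ sqrt(2π·71n) · (71n/e)^(71n). Hence
  (71n)! · e^(71n) / (71n)^(71n) ~ sqrt(2π·71n).
Dividing by n^(7/2): sqrt(2π·71n) / n^(7/2) = sqrt(2π·71) · n^((1−7)/2), so the expression behaves like sqrt(2π·71) · n^((1−7)/2) → 0.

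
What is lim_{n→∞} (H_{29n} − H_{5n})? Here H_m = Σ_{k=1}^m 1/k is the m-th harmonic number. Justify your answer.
lim = ln(29/5)

Euler-Maclaurin gives H_m = ln m + γ + 1/(2m) + O(1/m^2). The γ and O(1/m) terms cancel in the difference:
  H_{29n} − H_{5n} = ln(29n) − ln(5n) + O(1/n) = ln(29/5) + O(1/n).
Hence the limit is ln(29/5).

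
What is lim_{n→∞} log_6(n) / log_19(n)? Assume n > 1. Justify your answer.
lim = ln(19) / ln(6) = log_6(19)

Change of base: log_6(n) = ln n / ln 6 and log_19(n) = ln n / ln 19. The ratio is (ln n / ln 6) · (ln 19 / ln n) = ln 19 / ln 6, a constant independent of n. So the limit is ln 19 / ln 6 = log_6(19).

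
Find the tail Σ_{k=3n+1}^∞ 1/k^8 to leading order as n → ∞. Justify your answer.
Σ_{k>3n} 1/k^8 ~ 1/(7 · (3n)^7)

Compare to the integral: ∫_{3n}^∞ x^(−8) dx = [−x^(−7)/7]_{3n}^∞ = 1/((8−1)·(3n)^7). Euler-Maclaurin then gives
  Σ_{k>3n} 1/k^8 = ∫_{3n}^∞ dx/x^8 − 1/(2·(3n)^8) + O(1/(3n)^9).
(Equivalently this is ζ(8) − Σ_{k≤3n} 1/k^8.)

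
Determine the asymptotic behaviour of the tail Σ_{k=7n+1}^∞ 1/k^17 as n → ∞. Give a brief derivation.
Σ_{k>7n} 1/k^17 ~ 1/(16 · (7n)^16)

Compare to the integral: ∫_{7n}^∞ x^(−17) dx = [−x^(−16)/16]_{7n}^∞ = 1/((17−1)·(7n)^16). Euler-Maclaurin then gives
  Σ_{k>7n} 1/k^17 = ∫_{7n}^∞ dx/x^17 − 1/(2·(7n)^17) + O(1/(7n)^18).
(Equivalently this is ζ(17) − Σ_{k≤7n} 1/k^17.)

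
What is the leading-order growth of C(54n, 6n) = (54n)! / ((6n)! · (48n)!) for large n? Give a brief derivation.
C(54n, 6n) ~ (387420489/16777216)^(6n) · sqrt(9/(16π·6n))

Write N = 6n. Apply Stirling to each factorial:
  (9N)! ~ sqrt(2π·9N) · (9N/e)^(9N),
  N! ~ sqrt(2π N) · (N/e)^N,
  (8N)! ~ sqrt(2π·8N) · (8N/e)^(8N).
The exponential factors combine to (9N)^(9N) / (N^N · (8N)^(8N)) = 9^(9N)/8^(8N) = (9^9/8^8)^N = (387420489/16777216)^N.
The square-root prefactors combine to sqrt(2π·9N) / (sqrt(2π N)·sqrt(2π·8N)) = sqrt(9 / (2π·8·N)) = sqrt(9/(16π·6n)).
Substituting N = 6n: C(54n, 6n) ~ (387420489/16777216)^(6n) · sqrt(9/(16π·6n)).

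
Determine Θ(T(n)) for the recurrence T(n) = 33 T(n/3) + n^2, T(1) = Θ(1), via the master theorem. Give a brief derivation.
T(n) = Θ(n^(log_3 33))

Master theorem: compare f(n) = n^2 to n^(log_3 33) where log_3 33 ≈ 3.183. Since 2 < log_3 33, we have f(n) = O(n^(log_3 33 − ε)) for some ε > 0 — Case 1. Hence T(n) = Θ(n^(log_3 33)).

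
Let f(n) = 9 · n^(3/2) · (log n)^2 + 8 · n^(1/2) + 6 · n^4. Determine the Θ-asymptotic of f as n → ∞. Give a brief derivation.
f(n) ∈ Θ(n^4)

Compare the terms by growth order. For large n, n^a · (log n)^b dominates n^a' · (log n)^b' iff a > a', or (a = a' and b > b'). Ranking the 3 terms shows the dominant one is 6 · n^4. Hence f(n) ∈ Θ(n^4).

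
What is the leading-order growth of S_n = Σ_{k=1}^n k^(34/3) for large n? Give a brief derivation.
S_n ~ (3/37) · n^(37/3)

Integral comparison: Σ_{k=1}^n k^(34/3) = ∫_0^n x^(34/3) dx + O(n^(34/3)). The integral is n^(1 + 34/3) / (1 + 34/3) = n^((34+3)/3) / ((34+3)/3) = (3/37) · n^(37/3).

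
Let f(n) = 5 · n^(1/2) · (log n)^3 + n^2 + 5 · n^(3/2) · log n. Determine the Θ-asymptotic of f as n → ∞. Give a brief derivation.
f(n) ∈ Θ(n^2)

Compare the terms by growth order. For large n, n^a · (log n)^b dominates n^a' · (log n)^b' iff a > a', or (a = a' and b > b'). Ranking the 3 terms shows the dominant one is n^2. Hence f(n) ∈ Θ(n^2).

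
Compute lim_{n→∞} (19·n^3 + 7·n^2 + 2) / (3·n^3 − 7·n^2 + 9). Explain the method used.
lim = 19/3

For large n the leading n^3 terms dominate both numerator and denominator. Dividing top and bottom by n^3, every other term tends to 0, leaving 19/3.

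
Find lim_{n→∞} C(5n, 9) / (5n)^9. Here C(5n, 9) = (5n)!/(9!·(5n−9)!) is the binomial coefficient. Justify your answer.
lim = 1/9! = 1/362880

With N = 5n → ∞: C(N, 9) / N^9 = [N(N−1)…(N−8)] / (9! · N^9) = (1/9!) · 1 · (1 − 1/(5n)) · … · (1 − 8/(5n)). Each factor → 1 as N → ∞, so the limit is 1/9! = 1/362880.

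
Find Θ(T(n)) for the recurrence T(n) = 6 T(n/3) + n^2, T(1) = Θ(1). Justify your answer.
T(n) = Θ(n^2)

log_3 6 ≈ 1.631. f(n) = n^2 dominates n^(log_3 6) since 2 > 1.631, and the regularity condition a·f(n/b) = 6·(n/3)^2 = (6/9)·n^2 ≤ c·f(n) holds with c = 6/9 ≈ 0.667 < 1. So this is Case 3: T(n) = Θ(f(n)) = Θ(n^2).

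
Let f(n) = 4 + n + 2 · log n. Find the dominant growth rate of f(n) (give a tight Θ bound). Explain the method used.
f(n) ∈ Θ(n)

Compare the terms by growth order. For large n, n^a · (log n)^b dominates n^a' · (log n)^b' iff a > a', or (a = a' and b > b'). Ranking the 3 terms shows the dominant one is n. Hence f(n) ∈ Θ(n).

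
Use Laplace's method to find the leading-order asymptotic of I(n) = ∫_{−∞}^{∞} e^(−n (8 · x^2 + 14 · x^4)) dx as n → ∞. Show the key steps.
I(n) ~ sqrt(π/(8n))

φ(x) = 8 · x^2 + 14 · x^4 has its unique global minimum at x* = 0 (since φ'(x) = 16x + 56x^3 = 0 only at x = 0 for real x with both coefficients positive, and φ → ∞ as |x| → ∞). At x* = 0, φ(0) = 0 and φ''(0) = 16. Laplace's method then gives
  I(n) ~ sqrt(2π / (n · φ''(0))) · e^(−n φ(0)) = sqrt(2π / (16n)) = sqrt(π/(8n)).
The 14 · x^4 term contributes only at subleading order (an O(1/n) relative correction).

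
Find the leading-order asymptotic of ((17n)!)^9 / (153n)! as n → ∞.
((17n)!)^9/(153n)! ~ ((2π·17n)^(8/2) / 3) · 9^(−9·17n)  →  0

Write N = 17n. Stirling: N! ~ sqrt(2π N)(N/e)^N and (9N)! ~ sqrt(2π·9N)·(9N/e)^(9N).
  (N!)^9/(9N)! ~ (2π N)^(9/2) (N/e)^(9N) / [sqrt(2π·9N) (9N/e)^(9N)]
     = (2π N)^(9/2) / sqrt(2π·9N) · (N/(9N))^(9N)
     = (2π N)^((9−1)/2) / 3 · 9^(−9N).
Since 9^9 > 1, the factor 9^(−9N) decays exponentially, so the ratio → 0. Substituting N = 17n gives the stated form.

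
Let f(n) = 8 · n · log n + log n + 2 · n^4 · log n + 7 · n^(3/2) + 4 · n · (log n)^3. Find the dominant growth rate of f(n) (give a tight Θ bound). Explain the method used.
f(n) ∈ Θ(n^4 · log n)

Compare the terms by growth order. For large n, n^a · (log n)^b dominates n^a' · (log n)^b' iff a > a', or (a = a' and b > b'). Ranking the 5 terms shows the dominant one is 2 · n^4 · log n. Hence f(n) ∈ Θ(n^4 · log n).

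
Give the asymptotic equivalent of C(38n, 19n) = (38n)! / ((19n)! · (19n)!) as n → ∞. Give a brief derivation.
C(38n, 19n) ~ (4)^(19n) · sqrt(1/(π·19n))

Write N = 19n. Apply Stirling to each factorial:
  (2N)! ~ sqrt(2π·2N) · (2N/e)^(2N),
  N! ~ sqrt(2π N) · (N/e)^N,
  (1N)! ~ sqrt(2π·1N) · (1N/e)^(1N).
The exponential factors combine to (2N)^(2N) / (N^N · (1N)^(1N)) = 2^(2N)/1^(1N) = (2^2/1^1)^N = (4)^N.
The square-root prefactors combine to sqrt(2π·2N) / (sqrt(2π N)·sqrt(2π·1N)) = sqrt(2 / (2π·1·N)) = sqrt(1/(π·19n)).
Substituting N = 19n: C(38n, 19n) ~ (4)^(19n) · sqrt(1/(π·19n)).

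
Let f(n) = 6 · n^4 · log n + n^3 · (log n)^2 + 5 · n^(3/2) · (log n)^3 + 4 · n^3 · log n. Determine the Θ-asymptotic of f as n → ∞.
f(n) ∈ Θ(n^4 · log n)

Compare the terms by growth order. For large n, n^a · (log n)^b dominates n^a' · (log n)^b' iff a > a', or (a = a' and b > b'). Ranking the 4 terms shows the dominant one is 6 · n^4 · log n. Hence f(n) ∈ Θ(n^4 · log n).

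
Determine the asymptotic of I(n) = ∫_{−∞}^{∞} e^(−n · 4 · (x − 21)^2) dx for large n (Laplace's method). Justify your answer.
I(n) = sqrt(π/(4n))

Here φ(x) = 4 · (x − 21)^2 has its unique minimum at x* = 21 with φ(x*) = 0 and φ''(x*) = 8. Laplace's method gives
  I(n) ~ e^(−n φ(x*)) · sqrt(2π / (n · φ''(x*))) = sqrt(2π / (8n)) = sqrt(π/(4n)).
This is exact: substituting u = (x − 21)·sqrt(4n) gives I(n) = (1/sqrt(4n)) ∫_{−∞}^{∞} e^(−u^2) du = sqrt(π/(4n)).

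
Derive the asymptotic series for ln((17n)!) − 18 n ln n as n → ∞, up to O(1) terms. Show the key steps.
ln((17n)!) − 18 n ln n = −n ln n + 17(ln 17 − 1) n + (1/2) ln(2π·17n) + O(1/n)

Stirling: ln((17n)!) = 17n ln(17n) − 17n + (1/2) ln(2π·17n) + O(1/n).
Expand 17n ln(17n) = 17n (ln n + ln 17) = 17n ln n + 17n ln 17.
Subtract 18n ln n: leading term is (17 − 18) n ln n = −n ln n. The next term is 17n ln 17 − 17n = 17(ln 17 − 1) n. Then the (1/2) ln(2π·17n) correction.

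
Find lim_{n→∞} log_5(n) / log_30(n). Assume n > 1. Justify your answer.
lim = ln(30) / ln(5) = log_5(30)

Change of base: log_5(n) = ln n / ln 5 and log_30(n) = ln n / ln 30. The ratio is (ln n / ln 5) · (ln 30 / ln n) = ln 30 / ln 5, a constant independent of n. So the limit is ln 30 / ln 5 = log_5(30).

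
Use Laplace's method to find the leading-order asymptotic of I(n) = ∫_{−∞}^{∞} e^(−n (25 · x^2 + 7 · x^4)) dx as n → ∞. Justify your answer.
I(n) ~ sqrt(π/(25n))

φ(x) = 25 · x^2 + 7 · x^4 has its unique global minimum at x* = 0 (since φ'(x) = 50x + 28x^3 = 0 only at x = 0 for real x with both coefficients positive, and φ → ∞ as |x| → ∞). At x* = 0, φ(0) = 0 and φ''(0) = 50. Laplace's method then gives
  I(n) ~ sqrt(2π / (n · φ''(0))) · e^(−n φ(0)) = sqrt(2π / (50n)) = sqrt(π/(25n)).
The 7 · x^4 term contributes only at subleading order (an O(1/n) relative correction).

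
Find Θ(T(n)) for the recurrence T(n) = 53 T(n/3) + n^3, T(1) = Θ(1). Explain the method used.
T(n) = Θ(n^(log_3 53))

Master theorem: compare f(n) = n^3 to n^(log_3 53) where log_3 53 ≈ 3.614. Since 3 < log_3 53, we have f(n) = O(n^(log_3 53 − ε)) for some ε > 0 — Case 1. Hence T(n) = Θ(n^(log_3 53)).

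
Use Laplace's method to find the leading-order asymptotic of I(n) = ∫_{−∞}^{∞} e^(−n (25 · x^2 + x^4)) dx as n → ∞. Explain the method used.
I(n) ~ sqrt(π/(25n))

φ(x) = 25 · x^2 + x^4 has its unique global minimum at x* = 0 (since φ'(x) = 50x + 4x^3 = 0 only at x = 0 for real x with both coefficients positive, and φ → ∞ as |x| → ∞). At x* = 0, φ(0) = 0 and φ''(0) = 50. Laplace's method then gives
  I(n) ~ sqrt(2π / (n · φ''(0))) · e^(−n φ(0)) = sqrt(2π / (50n)) = sqrt(π/(25n)).
The x^4 term contributes only at subleading order (an O(1/n) relative correction).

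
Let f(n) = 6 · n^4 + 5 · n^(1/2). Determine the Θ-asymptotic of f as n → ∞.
f(n) ∈ Θ(n^4)

Compare the terms by growth order. For large n, n^a · (log n)^b dominates n^a' · (log n)^b' iff a > a', or (a = a' and b > b'). Ranking the 2 terms shows the dominant one is 6 · n^4. Hence f(n) ∈ Θ(n^4).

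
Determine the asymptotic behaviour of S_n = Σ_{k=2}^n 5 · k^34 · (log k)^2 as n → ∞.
S_n ~ n^35 · (log n)^2 / 7

By integral comparison, S_n = ∫_1^n 5 · x^34 · (log x)^2 dx + O(n^34 · (log n)^2). For the integral, the leading term of ∫_1^n x^34 (log x)^2 dx is n^35/35 · (log n)^2 (by repeated integration by parts; each step lowers the log-exponent and produces a relatively O(1/log n) correction). Hence S_n ~ n^35 · (log n)^2 / 7.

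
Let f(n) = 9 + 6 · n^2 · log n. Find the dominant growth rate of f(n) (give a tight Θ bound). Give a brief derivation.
f(n) ∈ Θ(n^2 · log n)

Compare the terms by growth order. For large n, n^a · (log n)^b dominates n^a' · (log n)^b' iff a > a', or (a = a' and b > b'). Ranking the 2 terms shows the dominant one is 6 · n^2 · log n. Hence f(n) ∈ Θ(n^2 · log n).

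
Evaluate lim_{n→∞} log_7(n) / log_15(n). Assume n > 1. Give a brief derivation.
lim = ln(15) / ln(7) = log_7(15)

Change of base: log_7(n) = ln n / ln 7 and log_15(n) = ln n / ln 15. The ratio is (ln n / ln 7) · (ln 15 / ln n) = ln 15 / ln 7, a constant independent of n. So the limit is ln 15 / ln 7 = log_7(15).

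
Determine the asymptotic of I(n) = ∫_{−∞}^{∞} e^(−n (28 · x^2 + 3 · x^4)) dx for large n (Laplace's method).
I(n) ~ sqrt(π/(28n))

φ(x) = 28 · x^2 + 3 · x^4 has its unique global minimum at x* = 0 (since φ'(x) = 56x + 12x^3 = 0 only at x = 0 for real x with both coefficients positive, and φ → ∞ as |x| → ∞). At x* = 0, φ(0) = 0 and φ''(0) = 56. Laplace's method then gives
  I(n) ~ sqrt(2π / (n · φ''(0))) · e^(−n φ(0)) = sqrt(2π / (56n)) = sqrt(π/(28n)).
The 3 · x^4 term contributes only at subleading order (an O(1/n) relative correction).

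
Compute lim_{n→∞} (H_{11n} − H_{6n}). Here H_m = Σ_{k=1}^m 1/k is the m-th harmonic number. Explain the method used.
lim = ln(11/6)

Euler-Maclaurin gives H_m = ln m + γ + 1/(2m) + O(1/m^2). The γ and O(1/m) terms cancel in the difference:
  H_{11n} − H_{6n} = ln(11n) − ln(6n) + O(1/n) = ln(11/6) + O(1/n).
Hence the limit is ln(11/6).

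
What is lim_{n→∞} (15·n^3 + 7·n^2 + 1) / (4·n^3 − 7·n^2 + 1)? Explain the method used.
lim = 15/4

For large n the leading n^3 terms dominate both numerator and denominator. Dividing top and bottom by n^3, every other term tends to 0, leaving 15/4.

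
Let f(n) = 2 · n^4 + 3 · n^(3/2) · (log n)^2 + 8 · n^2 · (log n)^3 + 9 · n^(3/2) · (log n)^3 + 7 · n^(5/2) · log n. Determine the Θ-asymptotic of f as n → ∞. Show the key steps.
f(n) ∈ Θ(n^4)

Compare the terms by growth order. For large n, n^a · (log n)^b dominates n^a' · (log n)^b' iff a > a', or (a = a' and b > b'). Ranking the 5 terms shows the dominant one is 2 · n^4. Hence f(n) ∈ Θ(n^4).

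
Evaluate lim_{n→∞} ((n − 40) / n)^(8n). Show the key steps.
lim = e^(−320)

Rewrite as (1 − 40/n)^(8n). By the standard limit (1 + x/n)^n → e^x, we have (1 − 40/n)^n → e^(−40), and raising to the 8th power gives e^(−320).
More precisely, ln[(1 − 40/n)^(8n)] = 8n · ln(1 − 40/n) = 8n · (-40/n + O(1/n^2)) = -320 + O(1/n) → -320.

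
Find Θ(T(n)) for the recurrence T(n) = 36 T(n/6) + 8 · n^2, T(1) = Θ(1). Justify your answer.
T(n) = Θ(n^2 log n)

log_6 36 = 2, and f(n) = 8 · n^2 = Θ(n^(log_6 36)). This is Case 2 of the master theorem: T(n) = Θ(f(n) · log n) = Θ(n^2 log n).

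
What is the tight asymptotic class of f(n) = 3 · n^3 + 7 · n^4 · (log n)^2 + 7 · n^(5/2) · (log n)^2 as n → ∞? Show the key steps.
f(n) ∈ Θ(n^4 · (log n)^2)

Compare the terms by growth order. For large n, n^a · (log n)^b dominates n^a' · (log n)^b' iff a > a', or (a = a' and b > b'). Ranking the 3 terms shows the dominant one is 7 · n^4 · (log n)^2. Hence f(n) ∈ Θ(n^4 · (log n)^2).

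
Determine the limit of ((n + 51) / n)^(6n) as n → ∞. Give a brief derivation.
lim = e^306

Rewrite as (1 + 51/n)^(6n). By the standard limit (1 + x/n)^n → e^x, we have (1 + 51/n)^n → e^51, and raising to the 6th power gives e^306.
More precisely, ln[(1 + 51/n)^(6n)] = 6n · ln(1 + 51/n) = 6n · (51/n + O(1/n^2)) = 306 + O(1/n) → 306.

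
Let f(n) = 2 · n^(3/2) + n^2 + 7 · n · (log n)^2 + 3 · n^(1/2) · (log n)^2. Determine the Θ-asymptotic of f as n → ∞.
f(n) ∈ Θ(n^2)

Compare the terms by growth order. For large n, n^a · (log n)^b dominates n^a' · (log n)^b' iff a > a', or (a = a' and b > b'). Ranking the 4 terms shows the dominant one is n^2. Hence f(n) ∈ Θ(n^2).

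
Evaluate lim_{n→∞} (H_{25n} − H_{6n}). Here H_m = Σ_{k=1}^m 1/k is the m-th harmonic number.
lim = ln(25/6)

Euler-Maclaurin gives H_m = ln m + γ + 1/(2m) + O(1/m^2). The γ and O(1/m) terms cancel in the difference:
  H_{25n} − H_{6n} = ln(25n) − ln(6n) + O(1/n) = ln(25/6) + O(1/n).
Hence the limit is ln(25/6).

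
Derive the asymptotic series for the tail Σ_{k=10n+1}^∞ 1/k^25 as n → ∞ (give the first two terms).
Σ_{k>10n} 1/k^25 = 1/(24 · (10n)^24) − 1/(2 · (10n)^25) + O(1/(10n)^26)

Compare to the integral: ∫_{10n}^∞ x^(−25) dx = [−x^(−24)/24]_{10n}^∞ = 1/((25−1)·(10n)^24). The Euler-Maclaurin correction adds −f(10n)/2 = −1/(2·(10n)^25). Euler-Maclaurin then gives
  Σ_{k>10n} 1/k^25 = ∫_{10n}^∞ dx/x^25 − 1/(2·(10n)^25) + O(1/(10n)^26).
(Equivalently this is ζ(25) − Σ_{k≤10n} 1/k^25.)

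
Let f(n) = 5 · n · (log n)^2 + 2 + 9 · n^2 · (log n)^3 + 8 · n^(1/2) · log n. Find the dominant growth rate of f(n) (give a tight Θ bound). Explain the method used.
f(n) ∈ Θ(n^2 · (log n)^3)

Compare the terms by growth order. For large n, n^a · (log n)^b dominates n^a' · (log n)^b' iff a > a', or (a = a' and b > b'). Ranking the 4 terms shows the dominant one is 9 · n^2 · (log n)^3. Hence f(n) ∈ Θ(n^2 · (log n)^3).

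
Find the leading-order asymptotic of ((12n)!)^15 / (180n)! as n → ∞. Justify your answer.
((12n)!)^15/(180n)! ~ ((2π·12n)^(14/2) / sqrt(15)) · 15^(−15·12n)  →  0

Write N = 12n. Stirling: N! ~ sqrt(2π N)(N/e)^N and (15N)! ~ sqrt(2π·15N)·(15N/e)^(15N).
  (N!)^15/(15N)! ~ (2π N)^(15/2) (N/e)^(15N) / [sqrt(2π·15N) (15N/e)^(15N)]
     = (2π N)^(15/2) / sqrt(2π·15N) · (N/(15N))^(15N)
     = (2π N)^((15−1)/2) / sqrt(15) · 15^(−15N).
Since 15^15 > 1, the factor 15^(−15N) decays exponentially, so the ratio → 0. Substituting N = 12n gives the stated form.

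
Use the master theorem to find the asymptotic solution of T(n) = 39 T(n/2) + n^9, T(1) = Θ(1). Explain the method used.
T(n) = Θ(n^9)

log_2 39 ≈ 5.285. f(n) = n^9 dominates n^(log_2 39) since 9 > 5.285, and the regularity condition a·f(n/b) = 39·(n/2)^9 = (39/512)·n^9 ≤ c·f(n) holds with c = 39/512 ≈ 0.0762 < 1. So this is Case 3: T(n) = Θ(f(n)) = Θ(n^9).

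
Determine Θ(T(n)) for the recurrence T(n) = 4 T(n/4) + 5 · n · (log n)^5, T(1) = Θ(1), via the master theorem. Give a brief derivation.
T(n) = Θ(n · (log n)^6)

Here log_4 4 = 1 and f(n) = 5 · n · (log n)^5 = Θ(n^(log_4 4) · (log n)^5). This is the extended Case 2 of the master theorem (f matches the critical exponent up to log factors), giving T(n) = Θ(n^(log_4 4) · (log n)^(5+1)) = Θ(n · (log n)^6).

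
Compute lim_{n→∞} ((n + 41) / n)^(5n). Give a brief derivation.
lim = e^205

Rewrite as (1 + 41/n)^(5n). By the standard limit (1 + x/n)^n → e^x, we have (1 + 41/n)^n → e^41, and raising to the 5th power gives e^205.
More precisely, ln[(1 + 41/n)^(5n)] = 5n · ln(1 + 41/n) = 5n · (41/n + O(1/n^2)) = 205 + O(1/n) → 205.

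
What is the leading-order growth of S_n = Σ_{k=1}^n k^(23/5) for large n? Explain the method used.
S_n ~ (5/28) · n^(28/5)

Integral comparison: Σ_{k=1}^n k^(23/5) = ∫_0^n x^(23/5) dx + O(n^(23/5)). The integral is n^(1 + 23/5) / (1 + 23/5) = n^((23+5)/5) / ((23+5)/5) = (5/28) · n^(28/5).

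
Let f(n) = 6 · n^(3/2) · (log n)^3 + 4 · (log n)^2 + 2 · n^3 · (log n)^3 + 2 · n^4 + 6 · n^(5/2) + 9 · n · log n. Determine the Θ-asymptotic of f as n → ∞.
f(n) ∈ Θ(n^4)

Compare the terms by growth order. For large n, n^a · (log n)^b dominates n^a' · (log n)^b' iff a > a', or (a = a' and b > b'). Ranking the 6 terms shows the dominant one is 2 · n^4. Hence f(n) ∈ Θ(n^4).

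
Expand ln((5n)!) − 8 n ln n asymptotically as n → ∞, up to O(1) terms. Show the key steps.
ln((5n)!) − 8 n ln n = −3 n ln n + 5(ln 5 − 1) n + (1/2) ln(2π·5n) + O(1/n)

Stirling: ln((5n)!) = 5n ln(5n) − 5n + (1/2) ln(2π·5n) + O(1/n).
Expand 5n ln(5n) = 5n (ln n + ln 5) = 5n ln n + 5n ln 5.
Subtract 8n ln n: leading term is (5 − 8) n ln n = −3 n ln n. The next term is 5n ln 5 − 5n = 5(ln 5 − 1) n. Then the (1/2) ln(2π·5n) correction.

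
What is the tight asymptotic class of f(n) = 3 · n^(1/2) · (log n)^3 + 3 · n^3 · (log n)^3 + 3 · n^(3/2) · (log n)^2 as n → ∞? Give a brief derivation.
f(n) ∈ Θ(n^3 · (log n)^3)

Compare the terms by growth order. For large n, n^a · (log n)^b dominates n^a' · (log n)^b' iff a > a', or (a = a' and b > b'). Ranking the 3 terms shows the dominant one is 3 · n^3 · (log n)^3. Hence f(n) ∈ Θ(n^3 · (log n)^3).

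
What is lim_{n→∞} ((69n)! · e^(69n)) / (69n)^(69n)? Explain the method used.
lim = ∞

Stirling: (69n)! ~ sqrt(2π·69n) · (69n/e)^(69n). Hence
  (69n)! · e^(69n) / (69n)^(69n) ~ sqrt(2π·69n) = sqrt(2π·69) · sqrt(n) → ∞.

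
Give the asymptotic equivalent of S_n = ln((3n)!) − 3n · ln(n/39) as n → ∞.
S_n ~ 3n · (ln 117 − 1) + O(ln n)

Stirling: ln((3n)!) = 3n ln(3n) − 3n + O(ln n).
  S_n = 3n ln(3n) − 3n − 3n ln(n/39) + O(ln n)
      = 3n ln(3n) − 3n ln n + 3n ln 39 − 3n + O(ln n)
      = 3n ln 3 + 3n ln 39 − 3n + O(ln n)
      = 3n (ln 117 − 1) + O(ln n).
Numerically ln(117) − 1 ≈ 3.7622.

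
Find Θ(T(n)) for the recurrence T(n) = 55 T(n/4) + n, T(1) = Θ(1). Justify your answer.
T(n) = Θ(n^(log_4 55))

Master theorem: compare f(n) = n to n^(log_4 55) where log_4 55 ≈ 2.891. Since 1 < log_4 55, we have f(n) = O(n^(log_4 55 − ε)) for some ε > 0 — Case 1. Hence T(n) = Θ(n^(log_4 55)).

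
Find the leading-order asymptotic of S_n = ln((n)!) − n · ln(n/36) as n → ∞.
S_n ~ n · (ln 36 − 1) + O(ln n)

Stirling: ln((n)!) = n ln(n) − n + O(ln n).
  S_n = n ln(n) − n − n ln(n/36) + O(ln n)
      = n ln(n) − n ln n + n ln 36 − n + O(ln n)
      = n ln 36 − n + O(ln n)
      = n (ln 36 − 1) + O(ln n).
Numerically ln(36) − 1 ≈ 2.5835.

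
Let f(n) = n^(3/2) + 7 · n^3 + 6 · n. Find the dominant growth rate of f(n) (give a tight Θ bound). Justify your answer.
f(n) ∈ Θ(n^3)

Compare the terms by growth order. For large n, n^a · (log n)^b dominates n^a' · (log n)^b' iff a > a', or (a = a' and b > b'). Ranking the 3 terms shows the dominant one is 7 · n^3. Hence f(n) ∈ Θ(n^3).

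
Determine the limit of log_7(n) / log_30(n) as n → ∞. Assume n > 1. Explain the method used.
lim = ln(30) / ln(7) = log_7(30)

Change of base: log_7(n) = ln n / ln 7 and log_30(n) = ln n / ln 30. The ratio is (ln n / ln 7) · (ln 30 / ln n) = ln 30 / ln 7, a constant independent of n. So the limit is ln 30 / ln 7 = log_7(30).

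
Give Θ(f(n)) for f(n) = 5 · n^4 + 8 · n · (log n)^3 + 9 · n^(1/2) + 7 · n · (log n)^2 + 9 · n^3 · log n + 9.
f(n) ∈ Θ(n^4)

Compare the terms by growth order. For large n, n^a · (log n)^b dominates n^a' · (log n)^b' iff a > a', or (a = a' and b > b'). Ranking the 6 terms shows the dominant one is 5 · n^4. Hence f(n) ∈ Θ(n^4).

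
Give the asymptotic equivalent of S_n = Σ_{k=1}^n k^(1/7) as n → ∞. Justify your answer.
S_n ~ (7/8) · n^(8/7)

Integral comparison: Σ_{k=1}^n k^(1/7) = ∫_0^n x^(1/7) dx + O(n^(1/7)). The integral is n^(1 + 1/7) / (1 + 1/7) = n^((1+7)/7) / ((1+7)/7) = (7/8) · n^(8/7).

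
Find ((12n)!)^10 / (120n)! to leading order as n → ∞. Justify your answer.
((12n)!)^10/(120n)! ~ ((2π·12n)^(9/2) / sqrt(10)) · 10^(−10·12n)  →  0

Write N = 12n. Stirling: N! ~ sqrt(2π N)(N/e)^N and (10N)! ~ sqrt(2π·10N)·(10N/e)^(10N).
  (N!)^10/(10N)! ~ (2π N)^(10/2) (N/e)^(10N) / [sqrt(2π·10N) (10N/e)^(10N)]
     = (2π N)^(10/2) / sqrt(2π·10N) · (N/(10N))^(10N)
     = (2π N)^((10−1)/2) / sqrt(10) · 10^(−10N).
Since 10^10 > 1, the factor 10^(−10N) decays exponentially, so the ratio → 0. Substituting N = 12n gives the stated form.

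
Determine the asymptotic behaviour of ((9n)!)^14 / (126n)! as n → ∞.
((9n)!)^14/(126n)! ~ ((2π·9n)^(13/2) / sqrt(14)) · 14^(−14·9n)  →  0

Write N = 9n. Stirling: N! ~ sqrt(2π N)(N/e)^N and (14N)! ~ sqrt(2π·14N)·(14N/e)^(14N).
  (N!)^14/(14N)! ~ (2π N)^(14/2) (N/e)^(14N) / [sqrt(2π·14N) (14N/e)^(14N)]
     = (2π N)^(14/2) / sqrt(2π·14N) · (N/(14N))^(14N)
     = (2π N)^((14−1)/2) / sqrt(14) · 14^(−14N).
Since 14^14 > 1, the factor 14^(−14N) decays exponentially, so the ratio → 0. Substituting N = 9n gives the stated form.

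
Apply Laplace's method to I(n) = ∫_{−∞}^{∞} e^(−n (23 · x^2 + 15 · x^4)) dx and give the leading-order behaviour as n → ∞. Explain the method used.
I(n) ~ sqrt(π/(23n))

φ(x) = 23 · x^2 + 15 · x^4 has its unique global minimum at x* = 0 (since φ'(x) = 46x + 60x^3 = 0 only at x = 0 for real x with both coefficients positive, and φ → ∞ as |x| → ∞). At x* = 0, φ(0) = 0 and φ''(0) = 46. Laplace's method then gives
  I(n) ~ sqrt(2π / (n · φ''(0))) · e^(−n φ(0)) = sqrt(2π / (46n)) = sqrt(π/(23n)).
The 15 · x^4 term contributes only at subleading order (an O(1/n) relative correction).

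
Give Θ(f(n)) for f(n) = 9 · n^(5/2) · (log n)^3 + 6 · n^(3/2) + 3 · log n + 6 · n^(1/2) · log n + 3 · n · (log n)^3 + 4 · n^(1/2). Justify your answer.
f(n) ∈ Θ(n^(5/2) · (log n)^3)

Compare the terms by growth order. For large n, n^a · (log n)^b dominates n^a' · (log n)^b' iff a > a', or (a = a' and b > b'). Ranking the 6 terms shows the dominant one is 9 · n^(5/2) · (log n)^3. Hence f(n) ∈ Θ(n^(5/2) · (log n)^3).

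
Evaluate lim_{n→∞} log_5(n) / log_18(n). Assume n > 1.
lim = ln(18) / ln(5) = log_5(18)

Change of base: log_5(n) = ln n / ln 5 and log_18(n) = ln n / ln 18. The ratio is (ln n / ln 5) · (ln 18 / ln n) = ln 18 / ln 5, a constant independent of n. So the limit is ln 18 / ln 5 = log_5(18).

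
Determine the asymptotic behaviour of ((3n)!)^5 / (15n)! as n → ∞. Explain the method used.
((3n)!)^5/(15n)! ~ ((2π·3n)^(4/2) / sqrt(5)) · 5^(−5·3n)  →  0

Write N = 3n. Stirling: N! ~ sqrt(2π N)(N/e)^N and (5N)! ~ sqrt(2π·5N)·(5N/e)^(5N).
  (N!)^5/(5N)! ~ (2π N)^(5/2) (N/e)^(5N) / [sqrt(2π·5N) (5N/e)^(5N)]
     = (2π N)^(5/2) / sqrt(2π·5N) · (N/(5N))^(5N)
     = (2π N)^((5−1)/2) / sqrt(5) · 5^(−5N).
Since 5^5 > 1, the factor 5^(−5N) decays exponentially, so the ratio → 0. Substituting N = 3n gives the stated form.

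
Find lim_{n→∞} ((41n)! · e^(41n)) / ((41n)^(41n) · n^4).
lim = 0

Stirling: (41n)! ~ sqrt(2π·41n) · (41n/e)^(41n). Hence
  (41n)! · e^(41n) / (41n)^(41n) ~ sqrt(2π·41n).
Dividing by n^4: sqrt(2π·41n) / n^4 = sqrt(2π·41) · n^((1−8)/2), so the expression behaves like sqrt(2π·41) · n^((1−8)/2) → 0.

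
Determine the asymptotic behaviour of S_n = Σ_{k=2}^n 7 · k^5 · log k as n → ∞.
S_n ~ 7 · n^6 log n / 6 − 7 · n^6 / 36

By integral comparison, S_n = ∫_1^n 7 · x^5 · log x dx + O(n^5 · log n). For the integral, ∫ x^5 log x dx = n^6 log n / 6 − n^6/36 (integration by parts). Hence S_n ~ 7 · n^6 log n / 6 − 7 · n^6 / 36.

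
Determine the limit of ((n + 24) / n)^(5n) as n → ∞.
lim = e^120

Rewrite as (1 + 24/n)^(5n). By the standard limit (1 + x/n)^n → e^x, we have (1 + 24/n)^n → e^24, and raising to the 5th power gives e^120.
More precisely, ln[(1 + 24/n)^(5n)] = 5n · ln(1 + 24/n) = 5n · (24/n + O(1/n^2)) = 120 + O(1/n) → 120.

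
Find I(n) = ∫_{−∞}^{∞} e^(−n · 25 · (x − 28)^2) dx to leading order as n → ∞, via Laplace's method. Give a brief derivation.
I(n) = sqrt(π/(25n))

Here φ(x) = 25 · (x − 28)^2 has its unique minimum at x* = 28 with φ(x*) = 0 and φ''(x*) = 50. Laplace's method gives
  I(n) ~ e^(−n φ(x*)) · sqrt(2π / (n · φ''(x*))) = sqrt(2π / (50n)) = sqrt(π/(25n)).
This is exact: substituting u = (x − 28)·sqrt(25n) gives I(n) = (1/sqrt(25n)) ∫_{−∞}^{∞} e^(−u^2) du = sqrt(π/(25n)).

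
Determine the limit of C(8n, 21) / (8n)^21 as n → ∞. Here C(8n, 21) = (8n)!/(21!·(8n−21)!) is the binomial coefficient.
lim = 1/21! = 1/51090942171709440000

With N = 8n → ∞: C(N, 21) / N^21 = [N(N−1)…(N−20)] / (21! · N^21) = (1/21!) · 1 · (1 − 1/(8n)) · … · (1 − 20/(8n)). Each factor → 1 as N → ∞, so the limit is 1/21! = 1/51090942171709440000.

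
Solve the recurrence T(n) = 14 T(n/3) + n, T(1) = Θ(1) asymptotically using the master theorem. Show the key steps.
T(n) = Θ(n^(log_3 14))

Master theorem: compare f(n) = n to n^(log_3 14) where log_3 14 ≈ 2.402. Since 1 < log_3 14, we have f(n) = O(n^(log_3 14 − ε)) for some ε > 0 — Case 1. Hence T(n) = Θ(n^(log_3 14)).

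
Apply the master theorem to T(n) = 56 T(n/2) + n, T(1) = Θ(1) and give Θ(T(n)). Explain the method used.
T(n) = Θ(n^(log_2 56))

Master theorem: compare f(n) = n to n^(log_2 56) where log_2 56 ≈ 5.807. Since 1 < log_2 56, we have f(n) = O(n^(log_2 56 − ε)) for some ε > 0 — Case 1. Hence T(n) = Θ(n^(log_2 56)).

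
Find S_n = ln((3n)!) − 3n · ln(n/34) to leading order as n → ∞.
S_n ~ 3n · (ln 102 − 1) + O(ln n)

Stirling: ln((3n)!) = 3n ln(3n) − 3n + O(ln n).
  S_n = 3n ln(3n) − 3n − 3n ln(n/34) + O(ln n)
      = 3n ln(3n) − 3n ln n + 3n ln 34 − 3n + O(ln n)
      = 3n ln 3 + 3n ln 34 − 3n + O(ln n)
      = 3n (ln 102 − 1) + O(ln n).
Numerically ln(102) − 1 ≈ 3.6250.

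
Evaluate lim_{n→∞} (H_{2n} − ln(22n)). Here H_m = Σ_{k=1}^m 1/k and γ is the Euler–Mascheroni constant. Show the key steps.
lim = −ln 11 + γ

By Euler-Maclaurin, H_m = ln m + γ + O(1/m). So
  H_{2n} − ln(22n) = ln(2n) + γ − ln(22n) + O(1/n)
                       = ln(2/22) + γ + O(1/n).
Hence the limit is ln(2/22) + γ (= −ln 11).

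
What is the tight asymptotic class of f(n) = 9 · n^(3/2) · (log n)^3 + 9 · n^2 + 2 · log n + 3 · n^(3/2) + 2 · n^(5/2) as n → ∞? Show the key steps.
f(n) ∈ Θ(n^(5/2))

Compare the terms by growth order. For large n, n^a · (log n)^b dominates n^a' · (log n)^b' iff a > a', or (a = a' and b > b'). Ranking the 5 terms shows the dominant one is 2 · n^(5/2). Hence f(n) ∈ Θ(n^(5/2)).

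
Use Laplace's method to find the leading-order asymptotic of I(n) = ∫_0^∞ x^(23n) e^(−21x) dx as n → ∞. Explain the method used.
I(n) ~ (sqrt(2π·23n) / 21) · (23n/(21e))^(23n)

Write the integrand as exp(23n ln x − 21x) and set f(x) = 23n ln x − 21x. Then f'(x) = 23n/x − 21 = 0 at x* = 23n/21, and f''(x*) = −23n/x*^2 = −21^2/(23n). Laplace's method (interior maximum) gives
  I(n) ~ e^(f(x*)) · sqrt(2π / |f''(x*)|)
        = exp(23n ln(23n/21) − 23n) · sqrt(2π · 23n / 21^2)
        = (23n/21)^(23n) e^(−23n) · sqrt(2π·23n) / 21
        = (sqrt(2π·23n) / 21) · (23n/(21e))^(23n).
This matches Γ(23n+1)/21^(23n+1) with Stirling applied to Γ.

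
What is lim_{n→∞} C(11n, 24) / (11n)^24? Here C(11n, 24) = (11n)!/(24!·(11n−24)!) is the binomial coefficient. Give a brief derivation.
lim = 1/24! = 1/620448401733239439360000

With N = 11n → ∞: C(N, 24) / N^24 = [N(N−1)…(N−23)] / (24! · N^24) = (1/24!) · 1 · (1 − 1/(11n)) · … · (1 − 23/(11n)). Each factor → 1 as N → ∞, so the limit is 1/24! = 1/620448401733239439360000.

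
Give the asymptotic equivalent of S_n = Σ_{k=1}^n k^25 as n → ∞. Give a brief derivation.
S_n ~ n^26 / 26

By integral comparison (Euler-Maclaurin), Σ_{k=1}^n k^25 = ∫_0^n x^25 dx + O(n^25) = n^26/26 + O(n^25). (Equivalently, Faulhaber's formula gives the same leading term.)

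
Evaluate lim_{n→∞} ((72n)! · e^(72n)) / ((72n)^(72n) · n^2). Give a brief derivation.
lim = 0

Stirling: (72n)! ~ sqrt(2π·72n) · (72n/e)^(72n). Hence
  (72n)! · e^(72n) / (72n)^(72n) ~ sqrt(2π·72n).
Dividing by n^2: sqrt(2π·72n) / n^2 = sqrt(2π·72) · n^((1−4)/2), so the expression behaves like sqrt(2π·72) · n^((1−4)/2) → 0.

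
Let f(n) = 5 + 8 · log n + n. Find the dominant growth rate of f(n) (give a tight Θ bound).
f(n) ∈ Θ(n)

Compare the terms by growth order. For large n, n^a · (log n)^b dominates n^a' · (log n)^b' iff a > a', or (a = a' and b > b'). Ranking the 3 terms shows the dominant one is n. Hence f(n) ∈ Θ(n).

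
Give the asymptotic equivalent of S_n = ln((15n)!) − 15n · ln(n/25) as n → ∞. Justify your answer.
S_n ~ 15n · (ln 375 − 1) + O(ln n)

Stirling: ln((15n)!) = 15n ln(15n) − 15n + O(ln n).
  S_n = 15n ln(15n) − 15n − 15n ln(n/25) + O(ln n)
      = 15n ln(15n) − 15n ln n + 15n ln 25 − 15n + O(ln n)
      = 15n ln 15 + 15n ln 25 − 15n + O(ln n)
      = 15n (ln 375 − 1) + O(ln n).
Numerically ln(375) − 1 ≈ 4.9269.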